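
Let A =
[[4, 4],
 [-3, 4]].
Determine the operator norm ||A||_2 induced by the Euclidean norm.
||A||_2 = sqrt((57 + sqrt(113))/2) ≈ 5.8151 (= sqrt(largest eigenvalue of A^T A))

||A||_2 = sigma_max(A) = sqrt(lambda_max(A^T A)). Form the symmetric matrix M = A^T A =
[[25, 4],
 [4, 32]].
Its characteristic polynomial (trace, determinant of M give the coefficients) is
  p(λ) = det(λ I - M) = λ^2 - 57λ + 784.
For λ^2 - 57λ + 784 the discriminant is 113. It is nonnegative but not a perfect square, so the roots are real and irrational: λ = (57 ± sqrt(113))/2 ≈ 33.8151, 23.1849.
So the eigenvalues of A^T A are ≈ 23.1849, 33.8151 (all ≥ 0, as they must be for A^T A). The largest is λ_max = (57 + sqrt(113))/2 ≈ 33.8151, hence ||A||_2 = sqrt(λ_max) = sqrt((57 + sqrt(113))/2) ≈ 5.8151.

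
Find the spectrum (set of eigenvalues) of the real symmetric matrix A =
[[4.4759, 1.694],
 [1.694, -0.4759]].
sigma(A) ≈ {-1, 5}

A is real symmetric, so its spectrum consists of real eigenvalues. Expanding the characteristic polynomial of the displayed matrix gives
  det(λ I - A) = p(λ) = λ^2 + (-4)λ + (-5).
Solving p(λ) = 0 yields eigenvalues ≈ -1, 5. (A is shown rounded to 4 decimals, so these recover the underlying integer eigenvalues to within that precision.)
Verification: the trace of A = 4 equals the sum of eigenvalues 4, and det(A) ≈ -4.9997 matches the eigenvalue product -5.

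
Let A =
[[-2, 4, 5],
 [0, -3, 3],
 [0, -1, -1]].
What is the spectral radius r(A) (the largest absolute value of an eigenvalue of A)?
r(A) = sqrt(6) ≈ 2.4495

The eigenvalues of A are the roots of its characteristic polynomial. With M = A (coefficients from the trace, the sum of principal 2x2 minors, and det A):
  p(λ) = det(λ I - M) = λ^3 + 6λ^2 + 14λ + 12.
By the rational root theorem any rational root is an integer divisor of 12. Testing λ = -2: p(-2) = -8 + 24 - 28 + 12 = 0, so λ = -2 is a root. Dividing out (λ + 2) leaves p(λ) = (λ + 2)(λ^2 + 4λ + 6). For λ^2 + 4λ + 6 the discriminant is -8. It is negative, so the roots are the complex-conjugate pair λ = -2 ± (sqrt(8)/2) i ≈ -2 ± 1.4142i. For a conjugate pair the product of the roots equals the constant term, so |λ|^2 = 6 and |λ| = sqrt(6) ≈ 2.4495.
Thus the eigenvalues (to 4 decimals) are -2 ± 1.4142i (modulus 2.4495); -2 (modulus 2). The spectral radius is the largest modulus: r(A) = sqrt(6) ≈ 2.4495. (Cross-check: r(A) ≤ ||A||_2 ≈ 6.8633; equality holds whenever A is normal, though it can also hold for some non-normal A.)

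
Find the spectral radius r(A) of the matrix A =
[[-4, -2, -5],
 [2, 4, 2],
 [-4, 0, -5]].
r(A) ≈ 8.7216

The eigenvalues of A are the roots of its characteristic polynomial. With M = A (coefficients from the trace, the sum of principal 2x2 minors, and det A):
  p(λ) = det(λ I - M) = λ^3 + 5λ^2 - 32λ + 4.
No integer candidate from the rational root theorem (±divisors of 4) is a root, so the roots are irrational. The cubic discriminant is Δ = 142720 > 0, so there are three distinct real roots. p(-9) = -32 and p(-8) = 68 have opposite signs, so a root lies in (-9, -8); Newton's method refines it to λ ≈ -8.7216. p(0) = 4 and p(1) = -22 have opposite signs, so a root lies in (0, 1); Newton's method refines it to λ ≈ 0.1276. p(3) = -20 and p(4) = 20 have opposite signs, so a root lies in (3, 4); Newton's method refines it to λ ≈ 3.594. Check (Vieta): the three roots sum to -5, matching tr M = -5.
Thus the eigenvalues (to 4 decimals) are -8.7216 (modulus 8.7216); 0.1276 (modulus 0.1276); 3.594 (modulus 3.594). The spectral radius is the largest modulus: r(A) ≈ 8.7216. (Cross-check: r(A) ≤ ||A||_2 ≈ 9.8688; equality holds whenever A is normal, though it can also hold for some non-normal A.)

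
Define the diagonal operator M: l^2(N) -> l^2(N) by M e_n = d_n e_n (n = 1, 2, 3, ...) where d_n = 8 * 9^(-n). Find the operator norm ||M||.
||M|| = 8/9 (attained at n = 1)

For M diagonal, ||M|| = sup_n |d_n|. The sequence d_n = 8 * 9^(-n) is positive and strictly decreasing (ratio 9^(-1) < 1), so the supremum is d_1 = 8/9. Hence ||M|| = 8/9.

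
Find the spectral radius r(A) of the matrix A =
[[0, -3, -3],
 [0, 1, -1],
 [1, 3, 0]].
r(A) = sqrt(6) ≈ 2.4495

The eigenvalues of A are the roots of its characteristic polynomial. With M = A (coefficients from the trace, the sum of principal 2x2 minors, and det A):
  p(λ) = det(λ I - M) = λ^3 - λ^2 + 6λ - 6.
By the rational root theorem any rational root is an integer divisor of 6. Testing λ = 1: p(1) = 1 - 1 + 6 - 6 = 0, so λ = 1 is a root. Dividing out (λ - 1) leaves p(λ) = (λ - 1)(λ^2 + 6). For λ^2 + 6 the discriminant is -24. It is negative, so the roots are the complex-conjugate pair λ = 0 ± (sqrt(24)/2) i ≈ 0 ± 2.4495i. For a conjugate pair the product of the roots equals the constant term, so |λ|^2 = 6 and |λ| = sqrt(6) ≈ 2.4495.
Thus the eigenvalues (to 4 decimals) are 0 ± 2.4495i (modulus 2.4495); 1 (modulus 1). The spectral radius is the largest modulus: r(A) = sqrt(6) ≈ 2.4495. (Cross-check: r(A) ≤ ||A||_2 ≈ 4.8961; equality holds whenever A is normal, though it can also hold for some non-normal A.)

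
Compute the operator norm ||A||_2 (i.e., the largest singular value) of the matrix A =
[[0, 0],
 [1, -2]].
||A||_2 = sqrt(5) ≈ 2.2361 (= sqrt(largest eigenvalue of A^T A))

||A||_2 = sigma_max(A) = sqrt(lambda_max(A^T A)). Form the symmetric matrix M = A^T A =
[[1, -2],
 [-2, 4]].
Its characteristic polynomial (trace, determinant of M give the coefficients) is
  p(λ) = det(λ I - M) = λ^2 - 5λ.
For λ^2 - 5λ the discriminant is 25. It is a perfect square (5^2), so the roots are rational: λ = (5 ± 5)/2 = 5, 0.
So the eigenvalues of A^T A are ≈ 0, 5 (all ≥ 0, as they must be for A^T A). The largest is λ_max = 5, hence ||A||_2 = sqrt(λ_max) = sqrt(5) ≈ 2.2361.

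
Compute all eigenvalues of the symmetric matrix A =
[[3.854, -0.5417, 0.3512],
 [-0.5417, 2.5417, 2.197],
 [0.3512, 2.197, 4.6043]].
sigma(A) ≈ {1, 4, 6}

A is real symmetric, so its spectrum consists of real eigenvalues. Expanding the characteristic polynomial of the displayed matrix gives
  det(λ I - A) = p(λ) = λ^3 + (-11)λ^2 + (34)λ + (-24).
Solving p(λ) = 0 yields eigenvalues ≈ 1, 4, 6. (A is shown rounded to 4 decimals, so these recover the underlying integer eigenvalues to within that precision.)
Verification: the trace of A = 11 equals the sum of eigenvalues 11, and det(A) ≈ 23.9994 matches the eigenvalue product 24.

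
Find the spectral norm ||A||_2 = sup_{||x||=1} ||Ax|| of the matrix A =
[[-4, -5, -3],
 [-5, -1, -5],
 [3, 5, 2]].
||A||_2 ≈ 11.0604 (= sqrt(largest eigenvalue of A^T A))

||A||_2 = sigma_max(A) = sqrt(lambda_max(A^T A)). Form the symmetric matrix M = A^T A =
[[50, 40, 43],
 [40, 51, 30],
 [43, 30, 38]].
Its characteristic polynomial (trace, sum of principal 2x2 minors, determinant of M give the coefficients) is
  p(λ) = det(λ I - M) = λ^3 - 139λ^2 + 2039λ - 1.
No integer candidate from the rational root theorem (±divisors of 1) is a root, so the roots are irrational. The cubic discriminant is Δ = 46413081040 > 0, so there are three distinct real roots. p(0) = -1 and p(1) = 1900 have opposite signs, so a root lies in (0, 1); Newton's method refines it to λ ≈ 0.0005. p(16) = 1135 and p(17) = -596 have opposite signs, so a root lies in (16, 17); Newton's method refines it to λ ≈ 16.6672. p(122) = -4271 and p(123) = 8732 have opposite signs, so a root lies in (122, 123); Newton's method refines it to λ ≈ 122.3324. Check (Vieta): the three roots sum to 139, matching tr M = 139.
So the eigenvalues of A^T A are ≈ 0.0005, 16.6672, 122.3324 (all ≥ 0, as they must be for A^T A). The largest is λ_max ≈ 122.3324, hence ||A||_2 = sqrt(λ_max) ≈ 11.0604.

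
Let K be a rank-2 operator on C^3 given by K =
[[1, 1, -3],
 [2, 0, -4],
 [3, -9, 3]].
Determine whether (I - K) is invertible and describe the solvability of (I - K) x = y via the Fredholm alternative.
(I - K) is invertible (det(I - K) = -29 ≠ 0), so for every y in C^3 the equation (I - K) x = y has a unique solution.

K has rank 2 and factors as K = U V^T = u1 v1^T + u2 v2^T with u1 = (2, 3, 0), v1 = (1, -1, -1), u2 = (-1, -1, 3), v2 = (1, -3, 1) (multiplying out reproduces the displayed K). The nonzero eigenvalues of U V^T coincide with those of the 2 x 2 matrix G = V^T U = [[v1·u1, v1·u2], [v2·u1, v2·u2]] = [[-1, -3], [-7, 5]], and by the Sylvester determinant identity det(I_3 - U V^T) = det(I_2 - V^T U) = det([[2, 3], [7, -4]]) = (2)(-4) - (3)(7) = -29. (Direct check: I - K =
[[0, -1, 3],
 [-2, 1, 4],
 [-3, 9, -2]]
has determinant -29.) The finite-dimensional Fredholm alternative says: either (I - K) is invertible, or ker(I - K) ≠ {0} and then range(I - K) = ker((I - K)^*)^⊥, with dim ker(I - K) = dim ker((I - K)^*). Since det(I - K) ≠ 0, 1 is not an eigenvalue of K and ker(I - K) = {0}, so we are in the first case: for every y there is a unique x = (I - K)^(-1) y. (Explicitly, by the Woodbury identity, (I - U V^T)^(-1) = I + U (I_2 - G)^(-1) V^T.)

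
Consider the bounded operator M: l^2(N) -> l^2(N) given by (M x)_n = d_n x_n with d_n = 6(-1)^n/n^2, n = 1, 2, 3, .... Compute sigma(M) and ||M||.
sigma(M) = {6(-1)^n/n^2 : n ≥ 1} ∪ {0}; ||M|| = 6

A bounded diagonal operator on l^2 with diagonal entries d_n has spectrum equal to the closure of {d_n : n ≥ 1}: every d_n is an eigenvalue (with eigenvector e_n), so {d_n} ⊂ sigma(M); the spectrum is closed, so its closure is too; and for lambda not in the closure, (M - lambda I) has bounded inverse (the diagonal entries 1/(d_n - lambda) are bounded). For our sequence d_n = 6(-1)^n/n^2, n = 1, 2, 3, ...:
  - {d_n} = {6(-1)^n/n^2 : n ≥ 1}; the only limit point is 0
  - closure = {6(-1)^n/n^2 : n ≥ 1} ∪ {0}
For the norm: a diagonal operator has ||M|| = sup_n |d_n|. Here |d_n| = 6/n^2 is decreasing, so sup_n |d_n| = |d_1| = 6. So ||M|| = 6.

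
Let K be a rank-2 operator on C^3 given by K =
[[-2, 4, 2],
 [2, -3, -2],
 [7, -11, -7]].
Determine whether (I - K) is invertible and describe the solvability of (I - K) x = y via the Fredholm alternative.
(I - K) is invertible (det(I - K) = 10 ≠ 0), so for every y in C^3 the equation (I - K) x = y has a unique solution.

K has rank 2 and factors as K = U V^T = u1 v1^T + u2 v2^T with u1 = (0, 1, 3), v1 = (2, -3, -2), u2 = (2, 0, -1), v2 = (-1, 2, 1) (multiplying out reproduces the displayed K). The nonzero eigenvalues of U V^T coincide with those of the 2 x 2 matrix G = V^T U = [[v1·u1, v1·u2], [v2·u1, v2·u2]] = [[-9, 6], [5, -3]], and by the Sylvester determinant identity det(I_3 - U V^T) = det(I_2 - V^T U) = det([[10, -6], [-5, 4]]) = (10)(4) - (-6)(-5) = 10. (Direct check: I - K =
[[3, -4, -2],
 [-2, 4, 2],
 [-7, 11, 8]]
has determinant 10.) The finite-dimensional Fredholm alternative says: either (I - K) is invertible, or ker(I - K) ≠ {0} and then range(I - K) = ker((I - K)^*)^⊥, with dim ker(I - K) = dim ker((I - K)^*). Since det(I - K) ≠ 0, 1 is not an eigenvalue of K and ker(I - K) = {0}, so we are in the first case: for every y there is a unique x = (I - K)^(-1) y. (Explicitly, by the Woodbury identity, (I - U V^T)^(-1) = I + U (I_2 - G)^(-1) V^T.)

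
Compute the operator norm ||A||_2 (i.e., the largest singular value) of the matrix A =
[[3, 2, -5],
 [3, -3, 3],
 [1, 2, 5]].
||A||_2 ≈ 7.8014 (= sqrt(largest eigenvalue of A^T A))

||A||_2 = sigma_max(A) = sqrt(lambda_max(A^T A)). Form the symmetric matrix M = A^T A =
[[19, -1, -1],
 [-1, 17, -9],
 [-1, -9, 59]].
Its characteristic polynomial (trace, sum of principal 2x2 minors, determinant of M give the coefficients) is
  p(λ) = det(λ I - M) = λ^3 - 95λ^2 + 2364λ - 17424.
No integer candidate from the rational root theorem (±divisors of 17424) is a root, so the roots are irrational. The cubic discriminant is Δ = 74138832 > 0, so there are three distinct real roots. p(14) = -204 and p(15) = 36 have opposite signs, so a root lies in (14, 15); Newton's method refines it to λ ≈ 14.8183. p(19) = 56 and p(20) = -144 have opposite signs, so a root lies in (19, 20); Newton's method refines it to λ ≈ 19.3199. p(60) = -1584 and p(61) = 266 have opposite signs, so a root lies in (60, 61); Newton's method refines it to λ ≈ 60.8618. Check (Vieta): the three roots sum to 95, matching tr M = 95.
So the eigenvalues of A^T A are ≈ 14.8183, 19.3199, 60.8618 (all ≥ 0, as they must be for A^T A). The largest is λ_max ≈ 60.8618, hence ||A||_2 = sqrt(λ_max) ≈ 7.8014.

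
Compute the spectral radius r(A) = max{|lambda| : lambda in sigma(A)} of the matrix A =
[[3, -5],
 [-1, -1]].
r(A) = 4

The eigenvalues of A are the roots of its characteristic polynomial. With M = A (coefficients from the trace and determinant):
  p(λ) = det(λ I - M) = λ^2 - 2λ - 8.
For λ^2 - 2λ - 8 the discriminant is 36. It is a perfect square (6^2), so the roots are rational: λ = (2 ± 6)/2 = 4, -2.
Thus the eigenvalues (to 4 decimals) are 4 (modulus 4); -2 (modulus 2). The spectral radius is the largest modulus: r(A) = 4. (Cross-check: r(A) ≤ ||A||_2 ≈ 5.8416; equality holds whenever A is normal, though it can also hold for some non-normal A.)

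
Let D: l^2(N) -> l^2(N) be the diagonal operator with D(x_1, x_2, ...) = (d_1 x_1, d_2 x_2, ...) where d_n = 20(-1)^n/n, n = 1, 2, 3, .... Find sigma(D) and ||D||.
sigma(D) = {20(-1)^n/n : n ≥ 1} ∪ {0}; ||D|| = 20

A bounded diagonal operator on l^2 with diagonal entries d_n has spectrum equal to the closure of {d_n : n ≥ 1}: every d_n is an eigenvalue (with eigenvector e_n), so {d_n} ⊂ sigma(D); the spectrum is closed, so its closure is too; and for lambda not in the closure, (D - lambda I) has bounded inverse (the diagonal entries 1/(d_n - lambda) are bounded). For our sequence d_n = 20(-1)^n/n, n = 1, 2, 3, ...:
  - {d_n} = {20(-1)^n/n : n ≥ 1}; the only limit point is 0
  - closure = {20(-1)^n/n : n ≥ 1} ∪ {0}
For the norm: a diagonal operator has ||D|| = sup_n |d_n|. Here |d_n| = 20/n is decreasing, so sup_n |d_n| = |d_1| = 20. So ||D|| = 20.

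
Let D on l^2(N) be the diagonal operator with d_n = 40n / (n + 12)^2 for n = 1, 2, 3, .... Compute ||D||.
||D|| = 5/6 (attained at n = 12)

For D diagonal, ||D|| = sup_n |d_n|. Treat f(x) = 40x / (x + 12)^2 for real x > 0. By the quotient rule, f'(x) = 40(12 - x)/(x + 12)^3, which is positive for x < 12 and negative for x > 12. So f has a unique maximum at x = 12, and since 12 is a positive integer, the supremum over n ≥ 1 is attained at n = 12: d_12 = 40·12/(12 + 12)^2 = 40·12/576 = 5/6. Hence ||D|| = 5/6.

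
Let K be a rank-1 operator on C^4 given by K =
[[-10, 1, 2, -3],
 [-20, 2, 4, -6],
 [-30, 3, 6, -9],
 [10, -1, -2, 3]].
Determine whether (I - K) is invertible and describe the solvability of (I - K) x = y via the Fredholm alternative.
(I - K) is singular (det(I - K) = 0, i.e. 1 ∈ sigma(K)). (I - K) x = y is solvable iff y ⊥ ker((I - K)^*) = span{(-10, 1, 2, -3)}, i.e. iff -10y_1 + y_2 + 2y_3 - 3y_4 = 0. When solvable, the solutions are x = y + c·(1, 2, 3, -1), c arbitrary (ker(I - K) = span{(1, 2, 3, -1)}, dimension 1).

K has rank 1, so it is an outer product K = u v^T: every row of K is a multiple of one row vector. Reading off the entries, u = (1, 2, 3, -1) and v = (-10, 1, 2, -3) (row i of K equals u_i·v^T). A rank-one matrix u v^T satisfies K u = u (v·u) and kills the (3)-dimensional subspace v^⊥, so its characteristic polynomial is lambda^3 (lambda - v·u) with v·u = tr K = 1. Hence the eigenvalues of I - K are 1 (multiplicity 3) and 1 - (1) = 0, so det(I - K) = 0. (Direct check: I - K =
[[11, -1, -2, 3],
 [20, -1, -4, 6],
 [30, -3, -5, 9],
 [-10, 1, 2, -2]]
has determinant 0.) So 1 is an eigenvalue of K and (I - K) is not invertible. The finite-dimensional Fredholm alternative says: either (I - K) is invertible, or ker(I - K) ≠ {0} and then range(I - K) = ker((I - K)^*)^⊥, with dim ker(I - K) = dim ker((I - K)^*). We are in the second case, so we need both kernels. Kernel of I - K: (I - K) u = u - u (v·u) = u - u = 0, so ker(I - K) = span{u} = span{(1, 2, 3, -1)} (it is exactly 1-dimensional because rank(I - K) = 3). Kernel of the adjoint: K is real, so (I - K)^* = I - K^T = I - v u^T, and (I - v u^T) v = v - v (u·v) = 0; hence ker((I - K)^*) = span{v} = span{(-10, 1, 2, -3)}. Therefore (I - K) x = y is solvable iff <y, v> = 0, i.e. iff -10y_1 + y_2 + 2y_3 - 3y_4 = 0. When this holds, K y = u (v·y) = 0, so (I - K) y = y and x = y is a particular solution; the full solution set is the line x = y + c·u = y + c·(1, 2, 3, -1), c ∈ C.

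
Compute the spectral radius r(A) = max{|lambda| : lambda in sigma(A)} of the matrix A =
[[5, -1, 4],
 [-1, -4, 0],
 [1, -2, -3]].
r(A) ≈ 5.661

The eigenvalues of A are the roots of its characteristic polynomial. With M = A (coefficients from the trace, the sum of principal 2x2 minors, and det A):
  p(λ) = det(λ I - M) = λ^3 + 2λ^2 - 28λ - 87.
No integer candidate from the rational root theorem (±divisors of 87) is a root, so the roots are irrational. The cubic discriminant is Δ = -22939 < 0, so there is one real root and a complex-conjugate pair. p(5) = -52 and p(6) = 33 have opposite signs, so a root lies in (5, 6); Newton's method refines it to λ ≈ 5.661. Dividing out (λ - (5.661)) leaves approximately λ^2 + 7.661λ + 15.3684. For λ^2 + 7.661λ + 15.3684 the discriminant is -2.7833. It is negative, so the remaining roots are the complex-conjugate pair λ ≈ -3.8305 ± 0.8342i. Their product equals the constant term, so |λ|^2 ≈ 15.3684 and |λ| ≈ 3.9203.
Thus the eigenvalues (to 4 decimals) are 5.661 (modulus 5.661); -3.8305 ± 0.8342i (modulus 3.9203). The spectral radius is the largest modulus: r(A) ≈ 5.661. (Cross-check: r(A) ≤ ||A||_2 ≈ 6.562; equality holds whenever A is normal, though it can also hold for some non-normal A.)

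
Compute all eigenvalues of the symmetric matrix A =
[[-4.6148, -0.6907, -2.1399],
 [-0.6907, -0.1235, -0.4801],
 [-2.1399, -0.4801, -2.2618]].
sigma(A) ≈ {-6, -1, 0}

A is real symmetric, so its spectrum consists of real eigenvalues. Expanding the characteristic polynomial of the displayed matrix gives
  det(λ I - A) = p(λ) = λ^3 + (7)λ^2 + (6)λ + (0).
Solving p(λ) = 0 yields eigenvalues ≈ -6, -1, 0. (A is shown rounded to 4 decimals, so these recover the underlying integer eigenvalues to within that precision.)
Verification: the trace of A = -7 equals the sum of eigenvalues -7, and det(A) ≈ -0.0000 matches the eigenvalue product 0.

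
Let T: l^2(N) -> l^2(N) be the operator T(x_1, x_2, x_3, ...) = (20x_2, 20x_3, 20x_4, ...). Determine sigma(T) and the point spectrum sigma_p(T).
sigma(T) = closed disk {z in C : |z| ≤ 20}; sigma_p(T) = open disk {z in C : |z| < 20}

Note T = 20·V where V is the unit left shift (V x)_k = x_{k+1}; so sigma(T) = 20·sigma(V) and ||T|| = 20||V||. ||T x||^2 = 400sum_{k≥2} |x_k|^2 ≤ 400||x||^2, with equality on {x : x_1 = 0}, so ||T|| = 20. For any lambda with |lambda| < 20, set r = lambda/20 (|r| < 1); the vector x = (1, r, r^2, ...) is in l^2 and satisfies T x = 20(r, r^2, ...) = lambda x, so lambda is an eigenvalue. On the boundary |lambda| = 20 the geometric series diverges, so no l^2 eigenvector exists, but these lambda lie in the approximate point spectrum. Hence sigma(T) is the closed disk of radius 20 and sigma_p(T) is the open disk.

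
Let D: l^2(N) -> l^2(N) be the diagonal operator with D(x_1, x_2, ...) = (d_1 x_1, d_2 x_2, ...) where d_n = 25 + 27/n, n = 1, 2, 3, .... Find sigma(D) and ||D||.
sigma(D) = {25 + 27/n : n ≥ 1} ∪ {25}; ||D|| = 52

A bounded diagonal operator on l^2 with diagonal entries d_n has spectrum equal to the closure of {d_n : n ≥ 1}: every d_n is an eigenvalue (with eigenvector e_n), so {d_n} ⊂ sigma(D); the spectrum is closed, so its closure is too; and for lambda not in the closure, (D - lambda I) has bounded inverse (the diagonal entries 1/(d_n - lambda) are bounded). For our sequence d_n = 25 + 27/n, n = 1, 2, 3, ...:
  - {d_n} = {25 + 27/n : n ≥ 1}; the only limit point is 25
  - closure = {25 + 27/n : n ≥ 1} ∪ {25}
For the norm: a diagonal operator has ||D|| = sup_n |d_n|. Here d_n = 25 + 27/n is positive and decreasing, so sup_n |d_n| = d_1 = 25 + 27 = 52. So ||D|| = 52.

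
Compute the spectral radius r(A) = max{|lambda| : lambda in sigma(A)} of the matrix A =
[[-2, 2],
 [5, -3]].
r(A) = (5 + sqrt(41))/2 ≈ 5.7016

The eigenvalues of A are the roots of its characteristic polynomial. With M = A (coefficients from the trace and determinant):
  p(λ) = det(λ I - M) = λ^2 + 5λ - 4.
For λ^2 + 5λ - 4 the discriminant is 41. It is nonnegative but not a perfect square, so the roots are real and irrational: λ = (-5 ± sqrt(41))/2 ≈ 0.7016, -5.7016.
Thus the eigenvalues (to 4 decimals) are 0.7016 (modulus 0.7016); -5.7016 (modulus 5.7016). The spectral radius is the largest modulus: r(A) = (5 + sqrt(41))/2 ≈ 5.7016. (Cross-check: r(A) ≤ ||A||_2 ≈ 6.451; equality holds whenever A is normal, though it can also hold for some non-normal A.)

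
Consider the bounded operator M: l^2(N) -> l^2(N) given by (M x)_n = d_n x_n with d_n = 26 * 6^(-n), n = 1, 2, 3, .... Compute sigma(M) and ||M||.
sigma(M) = {26 * 6^(-n) : n ≥ 1} ∪ {0}; ||M|| = 13/3

A bounded diagonal operator on l^2 with diagonal entries d_n has spectrum equal to the closure of {d_n : n ≥ 1}: every d_n is an eigenvalue (with eigenvector e_n), so {d_n} ⊂ sigma(M); the spectrum is closed, so its closure is too; and for lambda not in the closure, (M - lambda I) has bounded inverse (the diagonal entries 1/(d_n - lambda) are bounded). For our sequence d_n = 26 * 6^(-n), n = 1, 2, 3, ...:
  - {d_n} = {26 * 6^(-n) : n ≥ 1}; the only limit point is 0
  - closure = {26 * 6^(-n) : n ≥ 1} ∪ {0}
For the norm: a diagonal operator has ||M|| = sup_n |d_n|. Here d_n = 26 * 6^(-n) is positive and decreasing, so sup_n |d_n| = d_1 = 26/6 = 13/3. So ||M|| = 13/3.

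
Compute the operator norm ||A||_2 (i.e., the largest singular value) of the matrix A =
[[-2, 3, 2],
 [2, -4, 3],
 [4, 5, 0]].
||A||_2 ≈ 7.2166 (= sqrt(largest eigenvalue of A^T A))

||A||_2 = sigma_max(A) = sqrt(lambda_max(A^T A)). Form the symmetric matrix M = A^T A =
[[24, 6, 2],
 [6, 50, -6],
 [2, -6, 13]].
Its characteristic polynomial (trace, sum of principal 2x2 minors, determinant of M give the coefficients) is
  p(λ) = det(λ I - M) = λ^3 - 87λ^2 + 2086λ - 13924.
No integer candidate from the rational root theorem (±divisors of 13924) is a root, so the roots are irrational. The cubic discriminant is Δ = 202181684 > 0, so there are three distinct real roots. p(11) = -174 and p(12) = 308 have opposite signs, so a root lies in (11, 12); Newton's method refines it to λ ≈ 11.3366. p(23) = 198 and p(24) = -148 have opposite signs, so a root lies in (23, 24); Newton's method refines it to λ ≈ 23.5838. p(52) = -92 and p(53) = 1128 have opposite signs, so a root lies in (52, 53); Newton's method refines it to λ ≈ 52.0796. Check (Vieta): the three roots sum to 87, matching tr M = 87.
So the eigenvalues of A^T A are ≈ 11.3366, 23.5838, 52.0796 (all ≥ 0, as they must be for A^T A). The largest is λ_max ≈ 52.0796, hence ||A||_2 = sqrt(λ_max) ≈ 7.2166.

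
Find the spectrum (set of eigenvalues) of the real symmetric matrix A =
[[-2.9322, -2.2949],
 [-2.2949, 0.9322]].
sigma(A) ≈ {-4, 2}

A is real symmetric, so its spectrum consists of real eigenvalues. Expanding the characteristic polynomial of the displayed matrix gives
  det(λ I - A) = p(λ) = λ^2 + (2)λ + (-8).
Solving p(λ) = 0 yields eigenvalues ≈ -4, 2. (A is shown rounded to 4 decimals, so these recover the underlying integer eigenvalues to within that precision.)
Verification: the trace of A = -2 equals the sum of eigenvalues -2, and det(A) ≈ -8.0000 matches the eigenvalue product -8.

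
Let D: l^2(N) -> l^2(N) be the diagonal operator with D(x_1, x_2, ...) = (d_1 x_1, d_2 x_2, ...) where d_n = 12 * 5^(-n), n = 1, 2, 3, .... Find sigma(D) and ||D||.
sigma(D) = {12 * 5^(-n) : n ≥ 1} ∪ {0}; ||D|| = 12/5

A bounded diagonal operator on l^2 with diagonal entries d_n has spectrum equal to the closure of {d_n : n ≥ 1}: every d_n is an eigenvalue (with eigenvector e_n), so {d_n} ⊂ sigma(D); the spectrum is closed, so its closure is too; and for lambda not in the closure, (D - lambda I) has bounded inverse (the diagonal entries 1/(d_n - lambda) are bounded). For our sequence d_n = 12 * 5^(-n), n = 1, 2, 3, ...:
  - {d_n} = {12 * 5^(-n) : n ≥ 1}; the only limit point is 0
  - closure = {12 * 5^(-n) : n ≥ 1} ∪ {0}
For the norm: a diagonal operator has ||D|| = sup_n |d_n|. Here d_n = 12 * 5^(-n) is positive and decreasing, so sup_n |d_n| = d_1 = 12/5. So ||D|| = 12/5.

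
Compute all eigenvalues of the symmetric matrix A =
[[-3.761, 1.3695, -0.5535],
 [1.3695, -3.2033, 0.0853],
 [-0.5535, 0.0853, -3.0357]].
sigma(A) ≈ {-5, -3, -2}

A is real symmetric, so its spectrum consists of real eigenvalues. Expanding the characteristic polynomial of the displayed matrix gives
  det(λ I - A) = p(λ) = λ^3 + (10)λ^2 + (31)λ + (30).
Solving p(λ) = 0 yields eigenvalues ≈ -5, -3, -2. (A is shown rounded to 4 decimals, so these recover the underlying integer eigenvalues to within that precision.)
Verification: the trace of A = -10 equals the sum of eigenvalues -10, and det(A) ≈ -30.0000 matches the eigenvalue product -30.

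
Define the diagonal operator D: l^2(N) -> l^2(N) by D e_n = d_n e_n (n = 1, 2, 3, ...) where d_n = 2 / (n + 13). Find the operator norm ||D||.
||D|| = 1/7 (attained at n = 1)

For D diagonal, ||D|| = sup_n |d_n| = sup_n 2/(n + 13). This is positive and strictly decreasing in n, so the supremum is attained at n = 1: d_1 = 2/(1 + 13) = 1/7. Hence ||D|| = 1/7.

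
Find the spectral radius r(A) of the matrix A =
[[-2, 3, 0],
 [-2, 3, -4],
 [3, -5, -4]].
r(A) ≈ 6.5637

The eigenvalues of A are the roots of its characteristic polynomial. With M = A (coefficients from the trace, the sum of principal 2x2 minors, and det A):
  p(λ) = det(λ I - M) = λ^3 + 3λ^2 - 24λ - 4.
No integer candidate from the rational root theorem (±divisors of 4) is a root, so the roots are irrational. The cubic discriminant is Δ = 65664 > 0, so there are three distinct real roots. p(-7) = -32 and p(-6) = 32 have opposite signs, so a root lies in (-7, -6); Newton's method refines it to λ ≈ -6.5637. p(-1) = 22 and p(0) = -4 have opposite signs, so a root lies in (-1, 0); Newton's method refines it to λ ≈ -0.1635. p(3) = -22 and p(4) = 12 have opposite signs, so a root lies in (3, 4); Newton's method refines it to λ ≈ 3.7272. Check (Vieta): the three roots sum to -3, matching tr M = -3.
Thus the eigenvalues (to 4 decimals) are -6.5637 (modulus 6.5637); -0.1635 (modulus 0.1635); 3.7272 (modulus 3.7272). The spectral radius is the largest modulus: r(A) ≈ 6.5637. (Cross-check: r(A) ≤ ||A||_2 ≈ 7.9095; equality holds whenever A is normal, though it can also hold for some non-normal A.)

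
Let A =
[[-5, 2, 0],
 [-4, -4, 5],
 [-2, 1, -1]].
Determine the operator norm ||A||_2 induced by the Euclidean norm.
||A||_2 ≈ 7.8511 (= sqrt(largest eigenvalue of A^T A))

||A||_2 = sigma_max(A) = sqrt(lambda_max(A^T A)). Form the symmetric matrix M = A^T A =
[[45, 4, -18],
 [4, 21, -21],
 [-18, -21, 26]].
Its characteristic polynomial (trace, sum of principal 2x2 minors, determinant of M give the coefficients) is
  p(λ) = det(λ I - M) = λ^3 - 92λ^2 + 1880λ - 529.
No integer candidate from the rational root theorem (±divisors of 529) is a root, so the roots are irrational. The cubic discriminant is Δ = 3328139205 > 0, so there are three distinct real roots. p(0) = -529 and p(1) = 1260 have opposite signs, so a root lies in (0, 1); Newton's method refines it to λ ≈ 0.2854. p(30) = 71 and p(31) = -870 have opposite signs, so a root lies in (30, 31); Newton's method refines it to λ ≈ 30.0755. p(61) = -1200 and p(62) = 711 have opposite signs, so a root lies in (61, 62); Newton's method refines it to λ ≈ 61.6391. Check (Vieta): the three roots sum to 92, matching tr M = 92.
So the eigenvalues of A^T A are ≈ 0.2854, 30.0755, 61.6391 (all ≥ 0, as they must be for A^T A). The largest is λ_max ≈ 61.6391, hence ||A||_2 = sqrt(λ_max) ≈ 7.8511.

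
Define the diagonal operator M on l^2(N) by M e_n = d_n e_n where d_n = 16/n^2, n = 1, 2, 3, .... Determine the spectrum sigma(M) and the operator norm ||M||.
sigma(M) = {16/n^2 : n ≥ 1} ∪ {0}; ||M|| = 16

A bounded diagonal operator on l^2 with diagonal entries d_n has spectrum equal to the closure of {d_n : n ≥ 1}: every d_n is an eigenvalue (with eigenvector e_n), so {d_n} ⊂ sigma(M); the spectrum is closed, so its closure is too; and for lambda not in the closure, (M - lambda I) has bounded inverse (the diagonal entries 1/(d_n - lambda) are bounded). For our sequence d_n = 16/n^2, n = 1, 2, 3, ...:
  - {d_n} = {16/n^2 : n ≥ 1}; the only limit point is 0
  - closure = {16/n^2 : n ≥ 1} ∪ {0}
For the norm: a diagonal operator has ||M|| = sup_n |d_n|. Here d_n = 16/n^2 is positive and decreasing, so sup_n |d_n| = d_1 = 16. So ||M|| = 16.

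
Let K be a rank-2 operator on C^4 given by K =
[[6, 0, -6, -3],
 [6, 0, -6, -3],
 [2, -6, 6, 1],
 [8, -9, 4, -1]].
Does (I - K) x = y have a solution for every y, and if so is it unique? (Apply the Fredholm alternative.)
(I - K) is invertible (det(I - K) = -17 ≠ 0), so for every y in C^4 the equation (I - K) x = y has a unique solution.

K has rank 2 and factors as K = U V^T = u1 v1^T + u2 v2^T with u1 = (0, 0, -2, -3), v1 = (-2, 3, -2, 0), u2 = (3, 3, -1, 1), v2 = (2, 0, -2, -1) (multiplying out reproduces the displayed K). The nonzero eigenvalues of U V^T coincide with those of the 2 x 2 matrix G = V^T U = [[v1·u1, v1·u2], [v2·u1, v2·u2]] = [[4, 5], [7, 7]], and by the Sylvester determinant identity det(I_4 - U V^T) = det(I_2 - V^T U) = det([[-3, -5], [-7, -6]]) = (-3)(-6) - (-5)(-7) = -17. (Direct check: I - K =
[[-5, 0, 6, 3],
 [-6, 1, 6, 3],
 [-2, 6, -5, -1],
 [-8, 9, -4, 2]]
has determinant -17.) The finite-dimensional Fredholm alternative says: either (I - K) is invertible, or ker(I - K) ≠ {0} and then range(I - K) = ker((I - K)^*)^⊥, with dim ker(I - K) = dim ker((I - K)^*). Since det(I - K) ≠ 0, 1 is not an eigenvalue of K and ker(I - K) = {0}, so we are in the first case: for every y there is a unique x = (I - K)^(-1) y. (Explicitly, by the Woodbury identity, (I - U V^T)^(-1) = I + U (I_2 - G)^(-1) V^T.)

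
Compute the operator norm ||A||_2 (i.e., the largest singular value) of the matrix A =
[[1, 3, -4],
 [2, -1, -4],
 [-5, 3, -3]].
||A||_2 ≈ 7.3669 (= sqrt(largest eigenvalue of A^T A))

||A||_2 = sigma_max(A) = sqrt(lambda_max(A^T A)). Form the symmetric matrix M = A^T A =
[[30, -14, 3],
 [-14, 19, -17],
 [3, -17, 41]].
Its characteristic polynomial (trace, sum of principal 2x2 minors, determinant of M give the coefficients) is
  p(λ) = det(λ I - M) = λ^3 - 90λ^2 + 2085λ - 7921.
No integer candidate from the rational root theorem (±divisors of 7921) is a root, so the roots are irrational. The cubic discriminant is Δ = 919751193 > 0, so there are three distinct real roots. p(4) = -957 and p(5) = 379 have opposite signs, so a root lies in (4, 5); Newton's method refines it to λ ≈ 4.7044. p(31) = 15 and p(32) = -593 have opposite signs, so a root lies in (31, 32); Newton's method refines it to λ ≈ 31.0245. p(54) = -307 and p(55) = 879 have opposite signs, so a root lies in (54, 55); Newton's method refines it to λ ≈ 54.2711. Check (Vieta): the three roots sum to 90, matching tr M = 90.
So the eigenvalues of A^T A are ≈ 4.7044, 31.0245, 54.2711 (all ≥ 0, as they must be for A^T A). The largest is λ_max ≈ 54.2711, hence ||A||_2 = sqrt(λ_max) ≈ 7.3669.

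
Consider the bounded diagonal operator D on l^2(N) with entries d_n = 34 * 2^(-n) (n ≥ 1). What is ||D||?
||D|| = 17 (attained at n = 1)

For D diagonal, ||D|| = sup_n |d_n|. The sequence d_n = 34 * 2^(-n) is positive and strictly decreasing (ratio 2^(-1) < 1), so the supremum is d_1 = 34/2 = 17. Hence ||D|| = 17.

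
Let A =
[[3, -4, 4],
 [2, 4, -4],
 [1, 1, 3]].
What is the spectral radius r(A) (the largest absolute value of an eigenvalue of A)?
r(A) = 5

The eigenvalues of A are the roots of its characteristic polynomial. With M = A (coefficients from the trace, the sum of principal 2x2 minors, and det A):
  p(λ) = det(λ I - M) = λ^3 - 10λ^2 + 41λ - 80.
By the rational root theorem any rational root is an integer divisor of 80. Testing λ = 5: p(5) = 125 - 250 + 205 - 80 = 0, so λ = 5 is a root. Dividing out (λ - 5) leaves p(λ) = (λ - 5)(λ^2 - 5λ + 16). For λ^2 - 5λ + 16 the discriminant is -39. It is negative, so the roots are the complex-conjugate pair λ = 5/2 ± (sqrt(39)/2) i ≈ 2.5 ± 3.1225i. For a conjugate pair the product of the roots equals the constant term, so |λ|^2 = 16 and |λ| = sqrt(16) = 4.
Thus the eigenvalues (to 4 decimals) are 2.5 ± 3.1225i (modulus 4); 5 (modulus 5). The spectral radius is the largest modulus: r(A) = 5. (Cross-check: r(A) ≤ ||A||_2 ≈ 8.2014; equality holds whenever A is normal, though it can also hold for some non-normal A.)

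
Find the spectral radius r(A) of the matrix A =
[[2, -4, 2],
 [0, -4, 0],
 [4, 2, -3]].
r(A) = (1 + sqrt(57))/2 ≈ 4.2749

The eigenvalues of A are the roots of its characteristic polynomial. With M = A (coefficients from the trace, the sum of principal 2x2 minors, and det A):
  p(λ) = det(λ I - M) = λ^3 + 5λ^2 - 10λ - 56.
By the rational root theorem any rational root is an integer divisor of 56. Testing λ = -4: p(-4) = -64 + 80 + 40 - 56 = 0, so λ = -4 is a root. Dividing out (λ + 4) leaves p(λ) = (λ + 4)(λ^2 + λ - 14). For λ^2 + λ - 14 the discriminant is 57. It is nonnegative but not a perfect square, so the roots are real and irrational: λ = (-1 ± sqrt(57))/2 ≈ 3.2749, -4.2749.
Thus the eigenvalues (to 4 decimals) are 3.2749 (modulus 3.2749); -4.2749 (modulus 4.2749); -4 (modulus 4). The spectral radius is the largest modulus: r(A) = (1 + sqrt(57))/2 ≈ 4.2749. (Cross-check: r(A) ≤ ||A||_2 ≈ 6.5693; equality holds whenever A is normal, though it can also hold for some non-normal A.)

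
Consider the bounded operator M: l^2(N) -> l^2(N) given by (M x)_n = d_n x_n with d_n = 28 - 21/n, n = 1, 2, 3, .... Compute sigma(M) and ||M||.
sigma(M) = {28 - 21/n : n ≥ 1} ∪ {28}; ||M|| = 28

A bounded diagonal operator on l^2 with diagonal entries d_n has spectrum equal to the closure of {d_n : n ≥ 1}: every d_n is an eigenvalue (with eigenvector e_n), so {d_n} ⊂ sigma(M); the spectrum is closed, so its closure is too; and for lambda not in the closure, (M - lambda I) has bounded inverse (the diagonal entries 1/(d_n - lambda) are bounded). For our sequence d_n = 28 - 21/n, n = 1, 2, 3, ...:
  - {d_n} = {28 - 21/n : n ≥ 1}; the only limit point is 28
  - closure = {28 - 21/n : n ≥ 1} ∪ {28}
For the norm: a diagonal operator has ||M|| = sup_n |d_n|. Here d_n = 28 - 21/n increases monotonically from d_1 = 7 toward 28, with all terms in [7, 28); so sup_n |d_n| = 28 (the supremum is the limit, not attained). So ||M|| = 28.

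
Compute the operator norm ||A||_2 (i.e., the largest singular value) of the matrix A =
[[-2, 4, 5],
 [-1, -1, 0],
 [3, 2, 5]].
||A||_2 ≈ 8.3109 (= sqrt(largest eigenvalue of A^T A))

||A||_2 = sigma_max(A) = sqrt(lambda_max(A^T A)). Form the symmetric matrix M = A^T A =
[[14, -1, 5],
 [-1, 21, 30],
 [5, 30, 50]].
Its characteristic polynomial (trace, sum of principal 2x2 minors, determinant of M give the coefficients) is
  p(λ) = det(λ I - M) = λ^3 - 85λ^2 + 1118λ - 1225.
No integer candidate from the rational root theorem (±divisors of 1225) is a root, so the roots are irrational. The cubic discriminant is Δ = 2486722897 > 0, so there are three distinct real roots. p(1) = -191 and p(2) = 679 have opposite signs, so a root lies in (1, 2); Newton's method refines it to λ ≈ 1.2044. p(14) = 511 and p(15) = -205 have opposite signs, so a root lies in (14, 15); Newton's method refines it to λ ≈ 14.7252. p(69) = -259 and p(70) = 3535 have opposite signs, so a root lies in (69, 70); Newton's method refines it to λ ≈ 69.0704. Check (Vieta): the three roots sum to 85, matching tr M = 85.
So the eigenvalues of A^T A are ≈ 1.2044, 14.7252, 69.0704 (all ≥ 0, as they must be for A^T A). The largest is λ_max ≈ 69.0704, hence ||A||_2 = sqrt(λ_max) ≈ 8.3109.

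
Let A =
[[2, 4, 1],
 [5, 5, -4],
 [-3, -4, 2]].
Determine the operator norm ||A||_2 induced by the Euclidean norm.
||A||_2 ≈ 10.3341 (= sqrt(largest eigenvalue of A^T A))

||A||_2 = sigma_max(A) = sqrt(lambda_max(A^T A)). Form the symmetric matrix M = A^T A =
[[38, 45, -24],
 [45, 57, -24],
 [-24, -24, 21]].
Its characteristic polynomial (trace, sum of principal 2x2 minors, determinant of M give the coefficients) is
  p(λ) = det(λ I - M) = λ^3 - 116λ^2 + 984λ - 81.
No integer candidate from the rational root theorem (±divisors of 81) is a root, so the roots are irrational. The cubic discriminant is Δ = 8878311621 > 0, so there are three distinct real roots. p(0) = -81 and p(1) = 788 have opposite signs, so a root lies in (0, 1); Newton's method refines it to λ ≈ 0.0831. p(9) = 108 and p(10) = -841 have opposite signs, so a root lies in (9, 10); Newton's method refines it to λ ≈ 9.1239. p(106) = -8137 and p(107) = 2166 have opposite signs, so a root lies in (106, 107); Newton's method refines it to λ ≈ 106.793. Check (Vieta): the three roots sum to 116, matching tr M = 116.
So the eigenvalues of A^T A are ≈ 0.0831, 9.1239, 106.793 (all ≥ 0, as they must be for A^T A). The largest is λ_max ≈ 106.793, hence ||A||_2 = sqrt(λ_max) ≈ 10.3341.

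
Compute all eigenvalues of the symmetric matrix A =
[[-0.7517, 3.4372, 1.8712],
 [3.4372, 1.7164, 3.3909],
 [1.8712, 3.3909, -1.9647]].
sigma(A) ≈ {-4, -3, 6}

A is real symmetric, so its spectrum consists of real eigenvalues. Expanding the characteristic polynomial of the displayed matrix gives
  det(λ I - A) = p(λ) = λ^3 + (1)λ^2 + (-30)λ + (-71.9984).
Solving p(λ) = 0 yields eigenvalues ≈ -4, -3, 6. (A is shown rounded to 4 decimals, so these recover the underlying integer eigenvalues to within that precision.)
Verification: the trace of A = -1 equals the sum of eigenvalues -1, and det(A) ≈ 71.9984 matches the eigenvalue product 72.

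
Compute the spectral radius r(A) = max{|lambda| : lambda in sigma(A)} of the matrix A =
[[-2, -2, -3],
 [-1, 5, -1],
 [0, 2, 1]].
r(A) = 5

The eigenvalues of A are the roots of its characteristic polynomial. With M = A (coefficients from the trace, the sum of principal 2x2 minors, and det A):
  p(λ) = det(λ I - M) = λ^3 - 4λ^2 - 7λ + 10.
By the rational root theorem any rational root is an integer divisor of 10. Testing λ = 5: p(5) = 125 - 100 - 35 + 10 = 0, so λ = 5 is a root. Dividing out (λ - 5) leaves p(λ) = (λ - 5)(λ^2 + λ - 2). For λ^2 + λ - 2 the discriminant is 9. It is a perfect square (3^2), so the roots are rational: λ = (-1 ± 3)/2 = 1, -2.
Thus the eigenvalues (to 4 decimals) are 1 (modulus 1); -2 (modulus 2); 5 (modulus 5). The spectral radius is the largest modulus: r(A) = 5. (Cross-check: r(A) ≤ ||A||_2 ≈ 5.7794; equality holds whenever A is normal, though it can also hold for some non-normal A.)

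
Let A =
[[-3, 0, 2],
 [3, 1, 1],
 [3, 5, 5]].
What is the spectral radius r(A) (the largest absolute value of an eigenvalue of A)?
r(A) ≈ 6.9501

The eigenvalues of A are the roots of its characteristic polynomial. With M = A (coefficients from the trace, the sum of principal 2x2 minors, and det A):
  p(λ) = det(λ I - M) = λ^3 - 3λ^2 - 24λ - 24.
No integer candidate from the rational root theorem (±divisors of 24) is a root, so the roots are irrational. The cubic discriminant is Δ = 11232 > 0, so there are three distinct real roots. p(-3) = -6 and p(-2) = 4 have opposite signs, so a root lies in (-3, -2); Newton's method refines it to λ ≈ -2.644. p(-2) = 4 and p(-1) = -4 have opposite signs, so a root lies in (-2, -1); Newton's method refines it to λ ≈ -1.306. p(6) = -60 and p(7) = 4 have opposite signs, so a root lies in (6, 7); Newton's method refines it to λ ≈ 6.9501. Check (Vieta): the three roots sum to 3, matching tr M = 3.
Thus the eigenvalues (to 4 decimals) are -2.644 (modulus 2.644); -1.306 (modulus 1.306); 6.9501 (modulus 6.9501). The spectral radius is the largest modulus: r(A) ≈ 6.9501. (Cross-check: r(A) ≤ ||A||_2 ≈ 8.1022; equality holds whenever A is normal, though it can also hold for some non-normal A.)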